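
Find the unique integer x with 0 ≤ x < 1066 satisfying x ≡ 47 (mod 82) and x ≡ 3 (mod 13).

Write x = 47 + 82·k. Then 82·k ≡ 3 − 47 ≡ 8 (mod 13).
Need 82⁻¹ mod 13. Extended Euclid on (13, 4):
13 = 3*4 + 1
4 = 4*1 + 0
Back-substitute:
1 = 13 − 3·4
82⁻¹ ≡ 10 (mod 13), so k ≡ 10·8 ≡ 2 (mod 13).
x = 47 + 82·2 = 211.

211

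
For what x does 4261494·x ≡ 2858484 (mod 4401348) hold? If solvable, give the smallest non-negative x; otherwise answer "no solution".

First find gcd(4261494, 4401348):
4401348 = 1×4261494 + 139854
4261494 = 30×139854 + 65874
139854 = 2×65874 + 8106
65874 = 8×8106 + 1026
8106 = 7×1026 + 924
1026 = 1×924 + 102
924 = 9×102 + 6
102 = 17×6 + 0
gcd = 6 and 6 | 2858484, so solutions exist. Divide through by 6: 710249x ≡ 476414 (mod 733558).
Now find 710249⁻¹ mod 733558:
733558 = 1·710249 + 23309
710249 = 30·23309 + 10979
23309 = 2·10979 + 1351
10979 = 8·1351 + 171
1351 = 7·171 + 154
171 = 1·154 + 17
154 = 9·17 + 1
17 = 17·1 + 0
Back-substitute:
1 = 154 − 9·17
1 = −9·171 + 10·154
1 = 10·1351 − 79·171
1 = −79·10979 + 642·1351
1 = 642·23309 − 1363·10979
1 = −1363·710249 + 41532·23309
1 = 41532·733558 − 42895·710249
So 710249·(-42895) ≡ 1 (mod 733558), i.e. 710249⁻¹ ≡ 690663.
Then x ≡ 690663·476414 ≡ 413792 (mod 733558); the smallest non-negative solution is x = 413792.

413792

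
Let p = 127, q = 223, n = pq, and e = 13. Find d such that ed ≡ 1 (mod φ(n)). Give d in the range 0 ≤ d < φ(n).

φ(n) = (p−1)(q−1) = 126·222 = 27972.
Need d with 13·d ≡ 1 (mod 27972). Apply the extended Euclidean algorithm:
27972 = 2151·13 + 9
13 = 1·9 + 4
9 = 2·4 + 1
4 = 4·1 + 0
Back-substitute:
1 = 9 − 2·4
1 = −2·13 + 3·9
1 = 3·27972 − 6455·13
So 13·(-6455) ≡ 1 (mod 27972), hence d ≡ -6455 ≡ 21517 (mod 27972).

21517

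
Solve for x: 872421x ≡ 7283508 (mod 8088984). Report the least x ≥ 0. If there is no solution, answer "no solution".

First find gcd(872421, 8088984):
8088984 = 9*872421 + 237195
872421 = 3*237195 + 160836
237195 = 1*160836 + 76359
160836 = 2*76359 + 8118
76359 = 9*8118 + 3297
8118 = 2*3297 + 1524
3297 = 2*1524 + 249
1524 = 6*249 + 30
249 = 8*30 + 9
30 = 3*9 + 3
9 = 3*3 + 0
gcd = 3 and 3 | 7283508, so solutions exist. Divide through by 3: 290807x ≡ 2427836 (mod 2696328).
Now find 290807⁻¹ mod 2696328:
2696328 = 9·290807 + 79065
290807 = 3·79065 + 53612
79065 = 1·53612 + 25453
53612 = 2·25453 + 2706
25453 = 9·2706 + 1099
2706 = 2·1099 + 508
1099 = 2·508 + 83
508 = 6·83 + 10
83 = 8·10 + 3
10 = 3·3 + 1
3 = 3·1 + 0
Back-substitute:
1 = 10 − 3·3
1 = −3·83 + 25·10
1 = 25·508 − 153·83
1 = −153·1099 + 331·508
1 = 331·2706 − 815·1099
1 = −815·25453 + 7666·2706
1 = 7666·53612 − 16147·25453
1 = −16147·79065 + 23813·53612
1 = 23813·290807 − 87586·79065
1 = −87586·2696328 + 812087·290807
So 290807⁻¹ ≡ 812087 (mod 2696328).
Then x ≡ 812087·2427836 ≡ 2397244 (mod 2696328); the smallest non-negative solution is x = 2397244.

2397244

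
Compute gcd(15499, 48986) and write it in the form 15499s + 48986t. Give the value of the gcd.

Apply Euclid's algorithm to 48986 and 15499:
48986 = 3*15499 + 2489
15499 = 6*2489 + 565
2489 = 4*565 + 229
565 = 2*229 + 107
229 = 2*107 + 15
107 = 7*15 + 2
15 = 7*2 + 1
2 = 2*1 + 0
gcd(15499, 48986) = 1.
Working backward:
1 = 15 − 7·2
1 = −7·107 + 50·15
1 = 50·229 − 107·107
1 = −107·565 + 264·229
1 = 264·2489 − 1163·565
1 = −1163·15499 + 7242·2489
1 = 7242·48986 − 22889·15499
So 1 = (7242)·48986 + (-22889)·15499.

1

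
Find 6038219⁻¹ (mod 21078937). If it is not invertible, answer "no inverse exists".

no inverse exists

Euclidean algorithm on 21078937, 6038219:
21078937 = 3·6038219 + 2964280
6038219 = 2·2964280 + 109659
2964280 = 27·109659 + 3487
109659 = 31·3487 + 1562
3487 = 2·1562 + 363
1562 = 4·363 + 110
363 = 3·110 + 33
110 = 3·33 + 11
33 = 3·11 + 0
Since gcd = 11 > 1, 6038219 is not a unit mod 21078937.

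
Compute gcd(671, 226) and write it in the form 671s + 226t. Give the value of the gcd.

1

Apply Euclid's algorithm to 671 and 226:
671 = 2·226 + 219
226 = 1·219 + 7
219 = 31·7 + 2
7 = 3·2 + 1
2 = 2·1 + 0
gcd(671, 226) = 1.
Working backward:
1 = 7 − 3·2
1 = −3·219 + 94·7
1 = 94·226 − 97·219
1 = −97·671 + 288·226
So 1 = (-97)·671 + (288)·226.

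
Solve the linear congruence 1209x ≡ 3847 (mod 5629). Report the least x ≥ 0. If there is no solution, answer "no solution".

gcd(1209, 5629):
5629 = 4×1209 + 793
1209 = 1×793 + 416
793 = 1×416 + 377
416 = 1×377 + 39
377 = 9×39 + 26
39 = 1×26 + 13
26 = 2×13 + 0
gcd = 13, but 13 ∤ 3847, so the congruence has no solution.

no solution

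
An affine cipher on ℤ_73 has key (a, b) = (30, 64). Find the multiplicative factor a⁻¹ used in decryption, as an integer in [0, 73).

56

Apply the Euclidean algorithm to 73 and 30:
73 = 2·30 + 13
30 = 2·13 + 4
13 = 3·4 + 1
4 = 4·1 + 0
Since gcd(30, 73) = 1, back-substitute to write 1 as a combination:
1 = 13 − 3·4
1 = −3·30 + 7·13
1 = 7·73 − 17·30
Thus 30·(-17) ≡ 1 (mod 73); reducing, -17 mod 73 = 56.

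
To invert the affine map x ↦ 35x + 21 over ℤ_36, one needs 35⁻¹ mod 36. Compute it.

Run Euclid on (36, 35):
36 = 1×35 + 1
35 = 35×1 + 0
Since gcd(35, 36) = 1, back-substitute to write 1 as a combination:
1 = 36 − 35
Hence 35⁻¹ ≡ -1 ≡ 35 (mod 36).

35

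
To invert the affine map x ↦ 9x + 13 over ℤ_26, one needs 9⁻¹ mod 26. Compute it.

3

Extended Euclidean algorithm:
26 = 2×9 + 8
9 = 1×8 + 1
8 = 8×1 + 0
Since gcd(9, 26) = 1, back-substitute to write 1 as a combination:
1 = 9 − 8
1 = −26 + 3·9
So 9·3 ≡ 1 (mod 26).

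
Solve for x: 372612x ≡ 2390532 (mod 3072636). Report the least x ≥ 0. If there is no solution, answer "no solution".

First find gcd(372612, 3072636):
3072636 = 8·372612 + 91740
372612 = 4·91740 + 5652
91740 = 16·5652 + 1308
5652 = 4·1308 + 420
1308 = 3·420 + 48
420 = 8·48 + 36
48 = 1·36 + 12
36 = 3·12 + 0
gcd = 12 and 12 | 2390532, so solutions exist. Divide through by 12: 31051x ≡ 199211 (mod 256053).
Now find 31051⁻¹ mod 256053:
256053 = 8×31051 + 7645
31051 = 4×7645 + 471
7645 = 16×471 + 109
471 = 4×109 + 35
109 = 3×35 + 4
35 = 8×4 + 3
4 = 1×3 + 1
3 = 3×1 + 0
Back-substitute:
1 = 4 − 3
1 = −35 + 9·4
1 = 9·109 − 28·35
1 = −28·471 + 121·109
1 = 121·7645 − 1964·471
1 = −1964·31051 + 7977·7645
1 = 7977·256053 − 65780·31051
So 31051·(-65780) ≡ 1 (mod 256053), i.e. 31051⁻¹ ≡ 190273.
Then x ≡ 190273·199211 ≡ 180854 (mod 256053); the smallest non-negative solution is x = 180854.

180854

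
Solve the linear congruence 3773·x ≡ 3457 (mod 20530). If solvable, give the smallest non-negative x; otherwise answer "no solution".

13479

First find gcd(3773, 20530):
20530 = 5×3773 + 1665
3773 = 2×1665 + 443
1665 = 3×443 + 336
443 = 1×336 + 107
336 = 3×107 + 15
107 = 7×15 + 2
15 = 7×2 + 1
2 = 2×1 + 0
gcd = 1, so a unique solution mod 20530 exists.
Back-substitute for the Bézout coefficients:
1 = 15 − 7·2
1 = −7·107 + 50·15
1 = 50·336 − 157·107
1 = −157·443 + 207·336
1 = 207·1665 − 778·443
1 = −778·3773 + 1763·1665
1 = 1763·20530 − 9593·3773
So 3773·(-9593) ≡ 1 (mod 20530), giving 3773⁻¹ ≡ 10937.
x ≡ 3773⁻¹·3457 ≡ 10937·3457 ≡ 13479 (mod 20530).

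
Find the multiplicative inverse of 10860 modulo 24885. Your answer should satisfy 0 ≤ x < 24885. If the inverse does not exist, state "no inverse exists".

Compute gcd(10860, 24885):
24885 = 2*10860 + 3165
10860 = 3*3165 + 1365
3165 = 2*1365 + 435
1365 = 3*435 + 60
435 = 7*60 + 15
60 = 4*15 + 0
gcd(10860, 24885) = 15 ≠ 1, so 10860 has no multiplicative inverse modulo 24885.

no inverse exists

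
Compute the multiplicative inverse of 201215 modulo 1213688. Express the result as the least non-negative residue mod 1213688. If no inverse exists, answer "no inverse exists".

no inverse exists

Compute gcd(201215, 1213688):
1213688 = 6×201215 + 6398
201215 = 31×6398 + 2877
6398 = 2×2877 + 644
2877 = 4×644 + 301
644 = 2×301 + 42
301 = 7×42 + 7
42 = 6×7 + 0
gcd(201215, 1213688) = 7 ≠ 1, so 201215 has no multiplicative inverse modulo 1213688.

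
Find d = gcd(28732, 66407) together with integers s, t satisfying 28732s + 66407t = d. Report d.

Euclidean algorithm:
66407 = 2×28732 + 8943
28732 = 3×8943 + 1903
8943 = 4×1903 + 1331
1903 = 1×1331 + 572
1331 = 2×572 + 187
572 = 3×187 + 11
187 = 17×11 + 0
gcd(28732, 66407) = 11.
Working backward:
11 = 572 − 3·187
11 = −3·1331 + 7·572
11 = 7·1903 − 10·1331
11 = −10·8943 + 47·1903
11 = 47·28732 − 151·8943
11 = −151·66407 + 349·28732
So 11 = (-151)·66407 + (349)·28732.

11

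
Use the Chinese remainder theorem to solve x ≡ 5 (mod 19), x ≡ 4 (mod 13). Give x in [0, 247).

43

Write x = 5 + 19·k. Then 19·k ≡ 4 − 5 ≡ 12 (mod 13).
Need 19⁻¹ mod 13. Extended Euclid on (13, 6):
13 = 2×6 + 1
6 = 6×1 + 0
Back-substitute:
1 = 13 − 2·6
19⁻¹ ≡ 11 (mod 13), so k ≡ 11·12 ≡ 2 (mod 13).
x = 5 + 19·2 = 43.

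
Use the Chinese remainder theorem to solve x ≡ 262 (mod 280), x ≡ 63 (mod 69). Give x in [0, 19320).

Write x = 262 + 280·k. Then 280·k ≡ 63 − 262 ≡ 8 (mod 69).
Need 280⁻¹ mod 69. Extended Euclid on (69, 4):
69 = 17*4 + 1
4 = 4*1 + 0
Back-substitute:
1 = 69 − 17·4
280⁻¹ ≡ 52 (mod 69), so k ≡ 52·8 ≡ 2 (mod 69).
x = 262 + 280·2 = 822.

822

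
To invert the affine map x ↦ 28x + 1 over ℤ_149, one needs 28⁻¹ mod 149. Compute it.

Run Euclid on (149, 28):
149 = 5*28 + 9
28 = 3*9 + 1
9 = 9*1 + 0
The gcd is 1. Working backward:
1 = 28 − 3·9
1 = −3·149 + 16·28
So 28·16 ≡ 1 (mod 149).

16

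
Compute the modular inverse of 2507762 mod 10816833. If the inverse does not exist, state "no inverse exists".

gcd(10816833, 2507762) by repeated division:
10816833 = 4*2507762 + 785785
2507762 = 3*785785 + 150407
785785 = 5*150407 + 33750
150407 = 4*33750 + 15407
33750 = 2*15407 + 2936
15407 = 5*2936 + 727
2936 = 4*727 + 28
727 = 25*28 + 27
28 = 1*27 + 1
27 = 27*1 + 0
The gcd is 1. Working backward:
1 = 28 − 27
1 = −727 + 26·28
1 = 26·2936 − 105·727
1 = −105·15407 + 551·2936
1 = 551·33750 − 1207·15407
1 = −1207·150407 + 5379·33750
1 = 5379·785785 − 28102·150407
1 = −28102·2507762 + 89685·785785
1 = 89685·10816833 − 386842·2507762
So 2507762·(-386842) ≡ 1 (mod 10816833), and -386842 ≡ 10429991 (mod 10816833).

10429991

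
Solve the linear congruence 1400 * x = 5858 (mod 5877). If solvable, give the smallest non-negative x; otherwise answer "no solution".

2716

First find gcd(1400, 5877):
5877 = 4·1400 + 277
1400 = 5·277 + 15
277 = 18·15 + 7
15 = 2·7 + 1
7 = 7·1 + 0
gcd = 1, so a unique solution mod 5877 exists.
Back-substitute for the Bézout coefficients:
1 = 15 − 2·7
1 = −2·277 + 37·15
1 = 37·1400 − 187·277
1 = −187·5877 + 785·1400
So 1400·(785) ≡ 1 (mod 5877), giving 1400⁻¹ ≡ 785.
x ≡ 1400⁻¹·5858 ≡ 785·5858 ≡ 2716 (mod 5877).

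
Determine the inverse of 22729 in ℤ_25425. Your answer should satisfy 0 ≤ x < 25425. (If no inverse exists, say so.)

14344

Extended Euclidean algorithm:
25425 = 1·22729 + 2696
22729 = 8·2696 + 1161
2696 = 2·1161 + 374
1161 = 3·374 + 39
374 = 9·39 + 23
39 = 1·23 + 16
23 = 1·16 + 7
16 = 2·7 + 2
7 = 3·2 + 1
2 = 2·1 + 0
gcd = 1, so the inverse exists. Back-substitute:
1 = 7 − 3·2
1 = −3·16 + 7·7
1 = 7·23 − 10·16
1 = −10·39 + 17·23
1 = 17·374 − 163·39
1 = −163·1161 + 506·374
1 = 506·2696 − 1175·1161
1 = −1175·22729 + 9906·2696
1 = 9906·25425 − 11081·22729
So 22729·(-11081) ≡ 1 (mod 25425), and -11081 ≡ 14344 (mod 25425).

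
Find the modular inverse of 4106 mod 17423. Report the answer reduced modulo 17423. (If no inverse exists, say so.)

Apply the Euclidean algorithm to 17423 and 4106:
17423 = 4*4106 + 999
4106 = 4*999 + 110
999 = 9*110 + 9
110 = 12*9 + 2
9 = 4*2 + 1
2 = 2*1 + 0
The gcd is 1. Working backward:
1 = 9 − 4·2
1 = −4·110 + 49·9
1 = 49·999 − 445·110
1 = −445·4106 + 1829·999
1 = 1829·17423 − 7761·4106
Thus 4106·(-7761) ≡ 1 (mod 17423); reducing, -7761 mod 17423 = 9662.

9662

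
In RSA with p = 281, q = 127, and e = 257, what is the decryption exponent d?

10433

φ(n) = (p−1)(q−1) = 280·126 = 35280.
Need d with 257·d ≡ 1 (mod 35280). Apply the extended Euclidean algorithm:
35280 = 137×257 + 71
257 = 3×71 + 44
71 = 1×44 + 27
44 = 1×27 + 17
27 = 1×17 + 10
17 = 1×10 + 7
10 = 1×7 + 3
7 = 2×3 + 1
3 = 3×1 + 0
Back-substitute:
1 = 7 − 2·3
1 = −2·10 + 3·7
1 = 3·17 − 5·10
1 = −5·27 + 8·17
1 = 8·44 − 13·27
1 = −13·71 + 21·44
1 = 21·257 − 76·71
1 = −76·35280 + 10433·257
So 257·10433 ≡ 1 (mod 35280), hence d = 10433.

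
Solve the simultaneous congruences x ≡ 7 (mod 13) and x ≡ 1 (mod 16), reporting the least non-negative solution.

Write x = 7 + 13·k. Then 13·k ≡ 1 − 7 ≡ 10 (mod 16).
Need 13⁻¹ mod 16. Extended Euclid on (16, 13):
16 = 1·13 + 3
13 = 4·3 + 1
3 = 3·1 + 0
Back-substitute:
1 = 13 − 4·3
1 = −4·16 + 5·13
13⁻¹ ≡ 5 (mod 16), so k ≡ 5·10 ≡ 2 (mod 16).
x = 7 + 13·2 = 33.

33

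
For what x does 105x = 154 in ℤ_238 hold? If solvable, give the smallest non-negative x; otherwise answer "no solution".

First find gcd(105, 238):
238 = 2·105 + 28
105 = 3·28 + 21
28 = 1·21 + 7
21 = 3·7 + 0
gcd = 7 and 7 | 154, so solutions exist. Divide through by 7: 15x ≡ 22 (mod 34).
Now find 15⁻¹ mod 34:
34 = 2*15 + 4
15 = 3*4 + 3
4 = 1*3 + 1
3 = 3*1 + 0
Back-substitute:
1 = 4 − 3
1 = −15 + 4·4
1 = 4·34 − 9·15
So 15·(-9) ≡ 1 (mod 34), i.e. 15⁻¹ ≡ 25.
Then x ≡ 25·22 ≡ 6 (mod 34); the smallest non-negative solution is x = 6.

6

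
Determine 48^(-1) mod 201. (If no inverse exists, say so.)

Euclidean algorithm on 201, 48:
201 = 4*48 + 9
48 = 5*9 + 3
9 = 3*3 + 0
Since gcd = 3 > 1, 48 is not a unit mod 201.

no inverse exists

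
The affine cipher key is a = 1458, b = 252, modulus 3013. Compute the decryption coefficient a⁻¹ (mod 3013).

2019

Extended Euclidean algorithm:
3013 = 2×1458 + 97
1458 = 15×97 + 3
97 = 32×3 + 1
3 = 3×1 + 0
gcd = 1, so the inverse exists. Back-substitute:
1 = 97 − 32·3
1 = −32·1458 + 481·97
1 = 481·3013 − 994·1458
Hence 1458⁻¹ ≡ -994 ≡ 2019 (mod 3013).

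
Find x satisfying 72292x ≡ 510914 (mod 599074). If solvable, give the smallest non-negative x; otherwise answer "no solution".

297000

First find gcd(72292, 599074):
599074 = 8·72292 + 20738
72292 = 3·20738 + 10078
20738 = 2·10078 + 582
10078 = 17·582 + 184
582 = 3·184 + 30
184 = 6·30 + 4
30 = 7·4 + 2
4 = 2·2 + 0
gcd = 2 and 2 | 510914, so solutions exist. Divide through by 2: 36146x ≡ 255457 (mod 299537).
Now find 36146⁻¹ mod 299537:
299537 = 8*36146 + 10369
36146 = 3*10369 + 5039
10369 = 2*5039 + 291
5039 = 17*291 + 92
291 = 3*92 + 15
92 = 6*15 + 2
15 = 7*2 + 1
2 = 2*1 + 0
Back-substitute:
1 = 15 − 7·2
1 = −7·92 + 43·15
1 = 43·291 − 136·92
1 = −136·5039 + 2355·291
1 = 2355·10369 − 4846·5039
1 = −4846·36146 + 16893·10369
1 = 16893·299537 − 139990·36146
So 36146·(-139990) ≡ 1 (mod 299537), i.e. 36146⁻¹ ≡ 159547.
Then x ≡ 159547·255457 ≡ 297000 (mod 299537); the smallest non-negative solution is x = 297000.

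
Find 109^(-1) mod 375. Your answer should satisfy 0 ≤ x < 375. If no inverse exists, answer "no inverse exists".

Apply the Euclidean algorithm to 375 and 109:
375 = 3*109 + 48
109 = 2*48 + 13
48 = 3*13 + 9
13 = 1*9 + 4
9 = 2*4 + 1
4 = 4*1 + 0
Since gcd(109, 375) = 1, back-substitute to write 1 as a combination:
1 = 9 − 2·4
1 = −2·13 + 3·9
1 = 3·48 − 11·13
1 = −11·109 + 25·48
1 = 25·375 − 86·109
Thus 109·(-86) ≡ 1 (mod 375); reducing, -86 mod 375 = 289.

289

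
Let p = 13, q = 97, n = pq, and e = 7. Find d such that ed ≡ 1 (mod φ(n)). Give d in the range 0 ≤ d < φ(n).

φ(n) = (p−1)(q−1) = 12·96 = 1152.
Need d with 7·d ≡ 1 (mod 1152). Apply the extended Euclidean algorithm:
1152 = 164*7 + 4
7 = 1*4 + 3
4 = 1*3 + 1
3 = 3*1 + 0
Back-substitute:
1 = 4 − 3
1 = −7 + 2·4
1 = 2·1152 − 329·7
So 7·(-329) ≡ 1 (mod 1152), hence d ≡ -329 ≡ 823 (mod 1152).

823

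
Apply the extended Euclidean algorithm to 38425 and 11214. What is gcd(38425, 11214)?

1

Repeated division:
38425 = 3×11214 + 4783
11214 = 2×4783 + 1648
4783 = 2×1648 + 1487
1648 = 1×1487 + 161
1487 = 9×161 + 38
161 = 4×38 + 9
38 = 4×9 + 2
9 = 4×2 + 1
2 = 2×1 + 0
gcd(38425, 11214) = 1.
Working backward:
1 = 9 − 4·2
1 = −4·38 + 17·9
1 = 17·161 − 72·38
1 = −72·1487 + 665·161
1 = 665·1648 − 737·1487
1 = −737·4783 + 2139·1648
1 = 2139·11214 − 5015·4783
1 = −5015·38425 + 17184·11214
So 1 = (-5015)·38425 + (17184)·11214.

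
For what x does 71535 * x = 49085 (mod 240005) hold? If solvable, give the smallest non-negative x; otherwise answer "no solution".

11059

First find gcd(71535, 240005):
240005 = 3·71535 + 25400
71535 = 2·25400 + 20735
25400 = 1·20735 + 4665
20735 = 4·4665 + 2075
4665 = 2·2075 + 515
2075 = 4·515 + 15
515 = 34·15 + 5
15 = 3·5 + 0
gcd = 5 and 5 | 49085, so solutions exist. Divide through by 5: 14307x ≡ 9817 (mod 48001).
Now find 14307⁻¹ mod 48001:
48001 = 3·14307 + 5080
14307 = 2·5080 + 4147
5080 = 1·4147 + 933
4147 = 4·933 + 415
933 = 2·415 + 103
415 = 4·103 + 3
103 = 34·3 + 1
3 = 3·1 + 0
Back-substitute:
1 = 103 − 34·3
1 = −34·415 + 137·103
1 = 137·933 − 308·415
1 = −308·4147 + 1369·933
1 = 1369·5080 − 1677·4147
1 = −1677·14307 + 4723·5080
1 = 4723·48001 − 15846·14307
So 14307·(-15846) ≡ 1 (mod 48001), i.e. 14307⁻¹ ≡ 32155.
Then x ≡ 32155·9817 ≡ 11059 (mod 48001); the smallest non-negative solution is x = 11059.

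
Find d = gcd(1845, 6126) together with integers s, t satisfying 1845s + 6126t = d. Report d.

3

Apply Euclid's algorithm to 6126 and 1845:
6126 = 3×1845 + 591
1845 = 3×591 + 72
591 = 8×72 + 15
72 = 4×15 + 12
15 = 1×12 + 3
12 = 4×3 + 0
gcd(1845, 6126) = 3.
Working backward:
3 = 15 − 12
3 = −72 + 5·15
3 = 5·591 − 41·72
3 = −41·1845 + 128·591
3 = 128·6126 − 425·1845
So 3 = (128)·6126 + (-425)·1845.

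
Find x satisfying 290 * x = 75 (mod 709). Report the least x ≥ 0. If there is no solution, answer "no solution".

477

First find gcd(290, 709):
709 = 2*290 + 129
290 = 2*129 + 32
129 = 4*32 + 1
32 = 32*1 + 0
gcd = 1, so a unique solution mod 709 exists.
Back-substitute for the Bézout coefficients:
1 = 129 − 4·32
1 = −4·290 + 9·129
1 = 9·709 − 22·290
So 290·(-22) ≡ 1 (mod 709), giving 290⁻¹ ≡ 687.
x ≡ 290⁻¹·75 ≡ 687·75 ≡ 477 (mod 709).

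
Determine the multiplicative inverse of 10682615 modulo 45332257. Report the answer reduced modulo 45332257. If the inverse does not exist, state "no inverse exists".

Run Euclid on (45332257, 10682615):
45332257 = 4*10682615 + 2601797
10682615 = 4*2601797 + 275427
2601797 = 9*275427 + 122954
275427 = 2*122954 + 29519
122954 = 4*29519 + 4878
29519 = 6*4878 + 251
4878 = 19*251 + 109
251 = 2*109 + 33
109 = 3*33 + 10
33 = 3*10 + 3
10 = 3*3 + 1
3 = 3*1 + 0
Since gcd(10682615, 45332257) = 1, back-substitute to write 1 as a combination:
1 = 10 − 3·3
1 = −3·33 + 10·10
1 = 10·109 − 33·33
1 = −33·251 + 76·109
1 = 76·4878 − 1477·251
1 = −1477·29519 + 8938·4878
1 = 8938·122954 − 37229·29519
1 = −37229·275427 + 83396·122954
1 = 83396·2601797 − 787793·275427
1 = −787793·10682615 + 3234568·2601797
1 = 3234568·45332257 − 13726065·10682615
Thus 10682615·(-13726065) ≡ 1 (mod 45332257); reducing, -13726065 mod 45332257 = 31606192.

31606192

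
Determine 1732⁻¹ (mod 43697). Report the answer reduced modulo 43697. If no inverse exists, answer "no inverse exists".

Apply the Euclidean algorithm to 43697 and 1732:
43697 = 25*1732 + 397
1732 = 4*397 + 144
397 = 2*144 + 109
144 = 1*109 + 35
109 = 3*35 + 4
35 = 8*4 + 3
4 = 1*3 + 1
3 = 3*1 + 0
The gcd is 1. Working backward:
1 = 4 − 3
1 = −35 + 9·4
1 = 9·109 − 28·35
1 = −28·144 + 37·109
1 = 37·397 − 102·144
1 = −102·1732 + 445·397
1 = 445·43697 − 11227·1732
Thus 1732·(-11227) ≡ 1 (mod 43697); reducing, -11227 mod 43697 = 32470.

32470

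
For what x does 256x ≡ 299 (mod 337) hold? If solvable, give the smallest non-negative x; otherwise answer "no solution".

92

First find gcd(256, 337):
337 = 1·256 + 81
256 = 3·81 + 13
81 = 6·13 + 3
13 = 4·3 + 1
3 = 3·1 + 0
gcd = 1, so a unique solution mod 337 exists.
Back-substitute for the Bézout coefficients:
1 = 13 − 4·3
1 = −4·81 + 25·13
1 = 25·256 − 79·81
1 = −79·337 + 104·256
So 256·(104) ≡ 1 (mod 337), giving 256⁻¹ ≡ 104.
x ≡ 256⁻¹·299 ≡ 104·299 ≡ 92 (mod 337).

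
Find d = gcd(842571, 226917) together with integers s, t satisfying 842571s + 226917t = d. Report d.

9

Apply Euclid's algorithm to 842571 and 226917:
842571 = 3×226917 + 161820
226917 = 1×161820 + 65097
161820 = 2×65097 + 31626
65097 = 2×31626 + 1845
31626 = 17×1845 + 261
1845 = 7×261 + 18
261 = 14×18 + 9
18 = 2×9 + 0
gcd(842571, 226917) = 9.
Working backward:
9 = 261 − 14·18
9 = −14·1845 + 99·261
9 = 99·31626 − 1697·1845
9 = −1697·65097 + 3493·31626
9 = 3493·161820 − 8683·65097
9 = −8683·226917 + 12176·161820
9 = 12176·842571 − 45211·226917
So 9 = (12176)·842571 + (-45211)·226917.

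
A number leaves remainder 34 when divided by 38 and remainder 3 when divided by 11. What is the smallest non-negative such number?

Write x = 34 + 38·k. Then 38·k ≡ 3 − 34 ≡ 2 (mod 11).
Need 38⁻¹ mod 11. Extended Euclid on (11, 5):
11 = 2·5 + 1
5 = 5·1 + 0
Back-substitute:
1 = 11 − 2·5
38⁻¹ ≡ 9 (mod 11), so k ≡ 9·2 ≡ 7 (mod 11).
x = 34 + 38·7 = 300.

300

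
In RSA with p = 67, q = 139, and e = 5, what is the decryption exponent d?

φ(n) = (p−1)(q−1) = 66·138 = 9108.
Need d with 5·d ≡ 1 (mod 9108). Apply the extended Euclidean algorithm:
9108 = 1821·5 + 3
5 = 1·3 + 2
3 = 1·2 + 1
2 = 2·1 + 0
Back-substitute:
1 = 3 − 2
1 = −5 + 2·3
1 = 2·9108 − 3643·5
So 5·(-3643) ≡ 1 (mod 9108), hence d ≡ -3643 ≡ 5465 (mod 9108).

5465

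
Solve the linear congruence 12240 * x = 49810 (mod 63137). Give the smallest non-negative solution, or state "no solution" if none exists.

9650

First find gcd(12240, 63137):
63137 = 5·12240 + 1937
12240 = 6·1937 + 618
1937 = 3·618 + 83
618 = 7·83 + 37
83 = 2·37 + 9
37 = 4·9 + 1
9 = 9·1 + 0
gcd = 1, so a unique solution mod 63137 exists.
Back-substitute for the Bézout coefficients:
1 = 37 − 4·9
1 = −4·83 + 9·37
1 = 9·618 − 67·83
1 = −67·1937 + 210·618
1 = 210·12240 − 1327·1937
1 = −1327·63137 + 6845·12240
So 12240·(6845) ≡ 1 (mod 63137), giving 12240⁻¹ ≡ 6845.
x ≡ 12240⁻¹·49810 ≡ 6845·49810 ≡ 9650 (mod 63137).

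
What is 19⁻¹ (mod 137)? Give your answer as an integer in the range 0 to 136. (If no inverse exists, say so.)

gcd(137, 19) by repeated division:
137 = 7*19 + 4
19 = 4*4 + 3
4 = 1*3 + 1
3 = 3*1 + 0
Since gcd(19, 137) = 1, back-substitute to write 1 as a combination:
1 = 4 − 3
1 = −19 + 5·4
1 = 5·137 − 36·19
Thus 19·(-36) ≡ 1 (mod 137); reducing, -36 mod 137 = 101.

101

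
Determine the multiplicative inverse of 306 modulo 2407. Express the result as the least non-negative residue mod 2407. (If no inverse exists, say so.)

1644

gcd(2407, 306) by repeated division:
2407 = 7×306 + 265
306 = 1×265 + 41
265 = 6×41 + 19
41 = 2×19 + 3
19 = 6×3 + 1
3 = 3×1 + 0
gcd = 1, so the inverse exists. Back-substitute:
1 = 19 − 6·3
1 = −6·41 + 13·19
1 = 13·265 − 84·41
1 = −84·306 + 97·265
1 = 97·2407 − 763·306
So 306·(-763) ≡ 1 (mod 2407), and -763 ≡ 1644 (mod 2407).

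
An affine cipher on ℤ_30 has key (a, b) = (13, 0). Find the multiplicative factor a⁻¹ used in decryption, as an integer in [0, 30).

Run Euclid on (30, 13):
30 = 2·13 + 4
13 = 3·4 + 1
4 = 4·1 + 0
gcd = 1, so the inverse exists. Back-substitute:
1 = 13 − 3·4
1 = −3·30 + 7·13
So 13·7 ≡ 1 (mod 30).

7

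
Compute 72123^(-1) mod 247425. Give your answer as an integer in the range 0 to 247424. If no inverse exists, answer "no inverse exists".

Euclidean algorithm on 247425, 72123:
247425 = 3×72123 + 31056
72123 = 2×31056 + 10011
31056 = 3×10011 + 1023
10011 = 9×1023 + 804
1023 = 1×804 + 219
804 = 3×219 + 147
219 = 1×147 + 72
147 = 2×72 + 3
72 = 24×3 + 0
Since gcd = 3 > 1, 72123 is not a unit mod 247425.

no inverse exists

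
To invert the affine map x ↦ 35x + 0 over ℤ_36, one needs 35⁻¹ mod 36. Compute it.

gcd(36, 35) by repeated division:
36 = 1*35 + 1
35 = 35*1 + 0
The gcd is 1. Working backward:
1 = 36 − 35
Thus 35·(-1) ≡ 1 (mod 36); reducing, -1 mod 36 = 35.

35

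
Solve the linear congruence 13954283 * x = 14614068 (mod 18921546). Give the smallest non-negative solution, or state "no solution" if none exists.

1442400

First find gcd(13954283, 18921546):
18921546 = 1×13954283 + 4967263
13954283 = 2×4967263 + 4019757
4967263 = 1×4019757 + 947506
4019757 = 4×947506 + 229733
947506 = 4×229733 + 28574
229733 = 8×28574 + 1141
28574 = 25×1141 + 49
1141 = 23×49 + 14
49 = 3×14 + 7
14 = 2×7 + 0
gcd = 7 and 7 | 14614068, so solutions exist. Divide through by 7: 1993469x ≡ 2087724 (mod 2703078).
Now find 1993469⁻¹ mod 2703078:
2703078 = 1*1993469 + 709609
1993469 = 2*709609 + 574251
709609 = 1*574251 + 135358
574251 = 4*135358 + 32819
135358 = 4*32819 + 4082
32819 = 8*4082 + 163
4082 = 25*163 + 7
163 = 23*7 + 2
7 = 3*2 + 1
2 = 2*1 + 0
Back-substitute:
1 = 7 − 3·2
1 = −3·163 + 70·7
1 = 70·4082 − 1753·163
1 = −1753·32819 + 14094·4082
1 = 14094·135358 − 58129·32819
1 = −58129·574251 + 246610·135358
1 = 246610·709609 − 304739·574251
1 = −304739·1993469 + 856088·709609
1 = 856088·2703078 − 1160827·1993469
So 1993469·(-1160827) ≡ 1 (mod 2703078), i.e. 1993469⁻¹ ≡ 1542251.
Then x ≡ 1542251·2087724 ≡ 1442400 (mod 2703078); the smallest non-negative solution is x = 1442400.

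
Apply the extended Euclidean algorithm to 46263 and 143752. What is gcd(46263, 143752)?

7

Apply Euclid's algorithm to 143752 and 46263:
143752 = 3*46263 + 4963
46263 = 9*4963 + 1596
4963 = 3*1596 + 175
1596 = 9*175 + 21
175 = 8*21 + 7
21 = 3*7 + 0
gcd(46263, 143752) = 7.
Working backward:
7 = 175 − 8·21
7 = −8·1596 + 73·175
7 = 73·4963 − 227·1596
7 = −227·46263 + 2116·4963
7 = 2116·143752 − 6575·46263
So 7 = (2116)·143752 + (-6575)·46263.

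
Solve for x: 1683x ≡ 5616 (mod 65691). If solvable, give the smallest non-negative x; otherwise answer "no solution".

First find gcd(1683, 65691):
65691 = 39×1683 + 54
1683 = 31×54 + 9
54 = 6×9 + 0
gcd = 9 and 9 | 5616, so solutions exist. Divide through by 9: 187x ≡ 624 (mod 7299).
Now find 187⁻¹ mod 7299:
7299 = 39·187 + 6
187 = 31·6 + 1
6 = 6·1 + 0
Back-substitute:
1 = 187 − 31·6
1 = −31·7299 + 1210·187
So 187⁻¹ ≡ 1210 (mod 7299).
Then x ≡ 1210·624 ≡ 3243 (mod 7299); the smallest non-negative solution is x = 3243.

3243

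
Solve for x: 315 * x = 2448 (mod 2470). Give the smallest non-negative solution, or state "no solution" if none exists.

no solution

gcd(315, 2470):
2470 = 7·315 + 265
315 = 1·265 + 50
265 = 5·50 + 15
50 = 3·15 + 5
15 = 3·5 + 0
gcd = 5, but 5 ∤ 2448, so the congruence has no solution.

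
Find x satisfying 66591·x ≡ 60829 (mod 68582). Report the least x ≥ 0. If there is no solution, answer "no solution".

29283

First find gcd(66591, 68582):
68582 = 1·66591 + 1991
66591 = 33·1991 + 888
1991 = 2·888 + 215
888 = 4·215 + 28
215 = 7·28 + 19
28 = 1·19 + 9
19 = 2·9 + 1
9 = 9·1 + 0
gcd = 1, so a unique solution mod 68582 exists.
Back-substitute for the Bézout coefficients:
1 = 19 − 2·9
1 = −2·28 + 3·19
1 = 3·215 − 23·28
1 = −23·888 + 95·215
1 = 95·1991 − 213·888
1 = −213·66591 + 7124·1991
1 = 7124·68582 − 7337·66591
So 66591·(-7337) ≡ 1 (mod 68582), giving 66591⁻¹ ≡ 61245.
x ≡ 66591⁻¹·60829 ≡ 61245·60829 ≡ 29283 (mod 68582).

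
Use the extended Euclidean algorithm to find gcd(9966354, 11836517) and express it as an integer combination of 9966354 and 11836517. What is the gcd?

Apply Euclid's algorithm to 11836517 and 9966354:
11836517 = 1*9966354 + 1870163
9966354 = 5*1870163 + 615539
1870163 = 3*615539 + 23546
615539 = 26*23546 + 3343
23546 = 7*3343 + 145
3343 = 23*145 + 8
145 = 18*8 + 1
8 = 8*1 + 0
gcd(9966354, 11836517) = 1.
Back-substituting:
1 = 145 − 18·8
1 = −18·3343 + 415·145
1 = 415·23546 − 2923·3343
1 = −2923·615539 + 76413·23546
1 = 76413·1870163 − 232162·615539
1 = −232162·9966354 + 1237223·1870163
1 = 1237223·11836517 − 1469385·9966354
So 1 = (1237223)·11836517 + (-1469385)·9966354.

1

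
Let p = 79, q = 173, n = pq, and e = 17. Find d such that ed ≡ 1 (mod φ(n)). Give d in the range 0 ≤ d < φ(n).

φ(n) = (p−1)(q−1) = 78·172 = 13416.
Need d with 17·d ≡ 1 (mod 13416). Apply the extended Euclidean algorithm:
13416 = 789*17 + 3
17 = 5*3 + 2
3 = 1*2 + 1
2 = 2*1 + 0
Back-substitute:
1 = 3 − 2
1 = −17 + 6·3
1 = 6·13416 − 4735·17
So 17·(-4735) ≡ 1 (mod 13416), hence d ≡ -4735 ≡ 8681 (mod 13416).

8681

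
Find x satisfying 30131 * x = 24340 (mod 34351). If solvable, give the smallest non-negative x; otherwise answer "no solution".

28810

First find gcd(30131, 34351):
34351 = 1×30131 + 4220
30131 = 7×4220 + 591
4220 = 7×591 + 83
591 = 7×83 + 10
83 = 8×10 + 3
10 = 3×3 + 1
3 = 3×1 + 0
gcd = 1, so a unique solution mod 34351 exists.
Back-substitute for the Bézout coefficients:
1 = 10 − 3·3
1 = −3·83 + 25·10
1 = 25·591 − 178·83
1 = −178·4220 + 1271·591
1 = 1271·30131 − 9075·4220
1 = −9075·34351 + 10346·30131
So 30131·(10346) ≡ 1 (mod 34351), giving 30131⁻¹ ≡ 10346.
x ≡ 30131⁻¹·24340 ≡ 10346·24340 ≡ 28810 (mod 34351).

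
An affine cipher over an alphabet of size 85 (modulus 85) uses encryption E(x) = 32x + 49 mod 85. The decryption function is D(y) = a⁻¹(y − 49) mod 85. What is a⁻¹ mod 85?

Apply the Euclidean algorithm to 85 and 32:
85 = 2*32 + 21
32 = 1*21 + 11
21 = 1*11 + 10
11 = 1*10 + 1
10 = 10*1 + 0
gcd = 1, so the inverse exists. Back-substitute:
1 = 11 − 10
1 = −21 + 2·11
1 = 2·32 − 3·21
1 = −3·85 + 8·32
So 32·8 ≡ 1 (mod 85).

8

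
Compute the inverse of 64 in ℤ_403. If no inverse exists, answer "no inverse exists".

233

Run Euclid on (403, 64):
403 = 6×64 + 19
64 = 3×19 + 7
19 = 2×7 + 5
7 = 1×5 + 2
5 = 2×2 + 1
2 = 2×1 + 0
gcd = 1, so the inverse exists. Back-substitute:
1 = 5 − 2·2
1 = −2·7 + 3·5
1 = 3·19 − 8·7
1 = −8·64 + 27·19
1 = 27·403 − 170·64
Thus 64·(-170) ≡ 1 (mod 403); reducing, -170 mod 403 = 233.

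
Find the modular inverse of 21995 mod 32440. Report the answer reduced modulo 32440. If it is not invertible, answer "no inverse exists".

no inverse exists

Euclidean algorithm on 32440, 21995:
32440 = 1×21995 + 10445
21995 = 2×10445 + 1105
10445 = 9×1105 + 500
1105 = 2×500 + 105
500 = 4×105 + 80
105 = 1×80 + 25
80 = 3×25 + 5
25 = 5×5 + 0
Since gcd = 5 > 1, 21995 is not a unit mod 32440.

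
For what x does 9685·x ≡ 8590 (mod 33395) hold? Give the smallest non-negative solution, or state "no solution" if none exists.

6473

First find gcd(9685, 33395):
33395 = 3·9685 + 4340
9685 = 2·4340 + 1005
4340 = 4·1005 + 320
1005 = 3·320 + 45
320 = 7·45 + 5
45 = 9·5 + 0
gcd = 5 and 5 | 8590, so solutions exist. Divide through by 5: 1937x ≡ 1718 (mod 6679).
Now find 1937⁻¹ mod 6679:
6679 = 3*1937 + 868
1937 = 2*868 + 201
868 = 4*201 + 64
201 = 3*64 + 9
64 = 7*9 + 1
9 = 9*1 + 0
Back-substitute:
1 = 64 − 7·9
1 = −7·201 + 22·64
1 = 22·868 − 95·201
1 = −95·1937 + 212·868
1 = 212·6679 − 731·1937
So 1937·(-731) ≡ 1 (mod 6679), i.e. 1937⁻¹ ≡ 5948.
Then x ≡ 5948·1718 ≡ 6473 (mod 6679); the smallest non-negative solution is x = 6473.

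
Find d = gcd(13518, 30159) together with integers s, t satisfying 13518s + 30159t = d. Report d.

9

Apply Euclid's algorithm to 30159 and 13518:
30159 = 2*13518 + 3123
13518 = 4*3123 + 1026
3123 = 3*1026 + 45
1026 = 22*45 + 36
45 = 1*36 + 9
36 = 4*9 + 0
gcd(13518, 30159) = 9.
Express as a combination:
9 = 45 − 36
9 = −1026 + 23·45
9 = 23·3123 − 70·1026
9 = −70·13518 + 303·3123
9 = 303·30159 − 676·13518
So 9 = (303)·30159 + (-676)·13518.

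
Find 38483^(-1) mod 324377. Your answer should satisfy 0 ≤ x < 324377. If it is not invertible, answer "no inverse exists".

15990

gcd(324377, 38483) by repeated division:
324377 = 8×38483 + 16513
38483 = 2×16513 + 5457
16513 = 3×5457 + 142
5457 = 38×142 + 61
142 = 2×61 + 20
61 = 3×20 + 1
20 = 20×1 + 0
The gcd is 1. Working backward:
1 = 61 − 3·20
1 = −3·142 + 7·61
1 = 7·5457 − 269·142
1 = −269·16513 + 814·5457
1 = 814·38483 − 1897·16513
1 = −1897·324377 + 15990·38483
So 38483·15990 ≡ 1 (mod 324377).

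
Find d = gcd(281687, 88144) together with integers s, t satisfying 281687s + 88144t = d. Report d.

Euclidean algorithm:
281687 = 3·88144 + 17255
88144 = 5·17255 + 1869
17255 = 9·1869 + 434
1869 = 4·434 + 133
434 = 3·133 + 35
133 = 3·35 + 28
35 = 1·28 + 7
28 = 4·7 + 0
gcd(281687, 88144) = 7.
Express as a combination:
7 = 35 − 28
7 = −133 + 4·35
7 = 4·434 − 13·133
7 = −13·1869 + 56·434
7 = 56·17255 − 517·1869
7 = −517·88144 + 2641·17255
7 = 2641·281687 − 8440·88144
So 7 = (2641)·281687 + (-8440)·88144.

7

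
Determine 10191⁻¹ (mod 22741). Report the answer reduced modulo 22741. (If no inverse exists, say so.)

Extended Euclidean algorithm:
22741 = 2*10191 + 2359
10191 = 4*2359 + 755
2359 = 3*755 + 94
755 = 8*94 + 3
94 = 31*3 + 1
3 = 3*1 + 0
The gcd is 1. Working backward:
1 = 94 − 31·3
1 = −31·755 + 249·94
1 = 249·2359 − 778·755
1 = −778·10191 + 3361·2359
1 = 3361·22741 − 7500·10191
Hence 10191⁻¹ ≡ -7500 ≡ 15241 (mod 22741).

15241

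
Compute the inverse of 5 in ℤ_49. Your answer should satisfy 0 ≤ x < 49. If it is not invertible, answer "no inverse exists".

10

Run Euclid on (49, 5):
49 = 9·5 + 4
5 = 1·4 + 1
4 = 4·1 + 0
Since gcd(5, 49) = 1, back-substitute to write 1 as a combination:
1 = 5 − 4
1 = −49 + 10·5
So 5·10 ≡ 1 (mod 49).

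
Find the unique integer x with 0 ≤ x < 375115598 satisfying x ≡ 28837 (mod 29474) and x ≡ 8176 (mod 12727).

44947213

Write x = 28837 + 29474·k. Then 29474·k ≡ 8176 − 28837 ≡ 4793 (mod 12727).
Need 29474⁻¹ mod 12727. Extended Euclid on (12727, 4020):
12727 = 3·4020 + 667
4020 = 6·667 + 18
667 = 37·18 + 1
18 = 18·1 + 0
Back-substitute:
1 = 667 − 37·18
1 = −37·4020 + 223·667
1 = 223·12727 − 706·4020
29474⁻¹ ≡ 12021 (mod 12727), so k ≡ 12021·4793 ≡ 1524 (mod 12727).
x = 28837 + 29474·1524 = 44947213.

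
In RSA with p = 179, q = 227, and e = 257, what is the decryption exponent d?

2661

φ(n) = (p−1)(q−1) = 178·226 = 40228.
Need d with 257·d ≡ 1 (mod 40228). Apply the extended Euclidean algorithm:
40228 = 156×257 + 136
257 = 1×136 + 121
136 = 1×121 + 15
121 = 8×15 + 1
15 = 15×1 + 0
Back-substitute:
1 = 121 − 8·15
1 = −8·136 + 9·121
1 = 9·257 − 17·136
1 = −17·40228 + 2661·257
So 257·2661 ≡ 1 (mod 40228), hence d = 2661.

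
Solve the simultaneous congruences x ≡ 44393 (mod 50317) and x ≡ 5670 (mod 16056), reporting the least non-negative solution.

537480270

Write x = 44393 + 50317·k. Then 50317·k ≡ 5670 − 44393 ≡ 9445 (mod 16056).
Need 50317⁻¹ mod 16056. Extended Euclid on (16056, 2149):
16056 = 7×2149 + 1013
2149 = 2×1013 + 123
1013 = 8×123 + 29
123 = 4×29 + 7
29 = 4×7 + 1
7 = 7×1 + 0
Back-substitute:
1 = 29 − 4·7
1 = −4·123 + 17·29
1 = 17·1013 − 140·123
1 = −140·2149 + 297·1013
1 = 297·16056 − 2219·2149
50317⁻¹ ≡ 13837 (mod 16056), so k ≡ 13837·9445 ≡ 10681 (mod 16056).
x = 44393 + 50317·10681 = 537480270.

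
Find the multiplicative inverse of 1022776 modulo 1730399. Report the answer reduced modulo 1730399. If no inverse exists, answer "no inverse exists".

Extended Euclidean algorithm:
1730399 = 1*1022776 + 707623
1022776 = 1*707623 + 315153
707623 = 2*315153 + 77317
315153 = 4*77317 + 5885
77317 = 13*5885 + 812
5885 = 7*812 + 201
812 = 4*201 + 8
201 = 25*8 + 1
8 = 8*1 + 0
Since gcd(1022776, 1730399) = 1, back-substitute to write 1 as a combination:
1 = 201 − 25·8
1 = −25·812 + 101·201
1 = 101·5885 − 732·812
1 = −732·77317 + 9617·5885
1 = 9617·315153 − 39200·77317
1 = −39200·707623 + 88017·315153
1 = 88017·1022776 − 127217·707623
1 = −127217·1730399 + 215234·1022776
So 1022776·215234 ≡ 1 (mod 1730399).

215234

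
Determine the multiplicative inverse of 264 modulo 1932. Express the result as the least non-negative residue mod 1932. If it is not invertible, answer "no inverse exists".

Compute gcd(264, 1932):
1932 = 7×264 + 84
264 = 3×84 + 12
84 = 7×12 + 0
Since gcd = 12 > 1, 264 is not a unit mod 1932.

no inverse exists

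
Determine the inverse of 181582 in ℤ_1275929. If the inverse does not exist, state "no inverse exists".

459387

Extended Euclidean algorithm:
1275929 = 7×181582 + 4855
181582 = 37×4855 + 1947
4855 = 2×1947 + 961
1947 = 2×961 + 25
961 = 38×25 + 11
25 = 2×11 + 3
11 = 3×3 + 2
3 = 1×2 + 1
2 = 2×1 + 0
Since gcd(181582, 1275929) = 1, back-substitute to write 1 as a combination:
1 = 3 − 2
1 = −11 + 4·3
1 = 4·25 − 9·11
1 = −9·961 + 346·25
1 = 346·1947 − 701·961
1 = −701·4855 + 1748·1947
1 = 1748·181582 − 65377·4855
1 = −65377·1275929 + 459387·181582
So 181582·459387 ≡ 1 (mod 1275929).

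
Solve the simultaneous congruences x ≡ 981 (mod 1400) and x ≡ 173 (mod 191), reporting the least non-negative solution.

Write x = 981 + 1400·k. Then 1400·k ≡ 173 − 981 ≡ 147 (mod 191).
Need 1400⁻¹ mod 191. Extended Euclid on (191, 63):
191 = 3×63 + 2
63 = 31×2 + 1
2 = 2×1 + 0
Back-substitute:
1 = 63 − 31·2
1 = −31·191 + 94·63
1400⁻¹ ≡ 94 (mod 191), so k ≡ 94·147 ≡ 66 (mod 191).
x = 981 + 1400·66 = 93381.

93381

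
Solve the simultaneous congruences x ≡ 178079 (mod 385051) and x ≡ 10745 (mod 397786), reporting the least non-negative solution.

Write x = 178079 + 385051·k. Then 385051·k ≡ 10745 − 178079 ≡ 230452 (mod 397786).
Need 385051⁻¹ mod 397786. Extended Euclid on (397786, 385051):
397786 = 1·385051 + 12735
385051 = 30·12735 + 3001
12735 = 4·3001 + 731
3001 = 4·731 + 77
731 = 9·77 + 38
77 = 2·38 + 1
38 = 38·1 + 0
Back-substitute:
1 = 77 − 2·38
1 = −2·731 + 19·77
1 = 19·3001 − 78·731
1 = −78·12735 + 331·3001
1 = 331·385051 − 10008·12735
1 = −10008·397786 + 10339·385051
385051⁻¹ ≡ 10339 (mod 397786), so k ≡ 10339·230452 ≡ 302874 (mod 397786).
x = 178079 + 385051·302874 = 116622114653.

116622114653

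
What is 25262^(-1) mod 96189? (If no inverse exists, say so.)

68138

gcd(96189, 25262) by repeated division:
96189 = 3*25262 + 20403
25262 = 1*20403 + 4859
20403 = 4*4859 + 967
4859 = 5*967 + 24
967 = 40*24 + 7
24 = 3*7 + 3
7 = 2*3 + 1
3 = 3*1 + 0
The gcd is 1. Working backward:
1 = 7 − 2·3
1 = −2·24 + 7·7
1 = 7·967 − 282·24
1 = −282·4859 + 1417·967
1 = 1417·20403 − 5950·4859
1 = −5950·25262 + 7367·20403
1 = 7367·96189 − 28051·25262
Thus 25262·(-28051) ≡ 1 (mod 96189); reducing, -28051 mod 96189 = 68138.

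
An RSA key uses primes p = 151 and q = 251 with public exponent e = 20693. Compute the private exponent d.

18557

φ(n) = (p−1)(q−1) = 150·250 = 37500.
Need d with 20693·d ≡ 1 (mod 37500). Apply the extended Euclidean algorithm:
37500 = 1*20693 + 16807
20693 = 1*16807 + 3886
16807 = 4*3886 + 1263
3886 = 3*1263 + 97
1263 = 13*97 + 2
97 = 48*2 + 1
2 = 2*1 + 0
Back-substitute:
1 = 97 − 48·2
1 = −48·1263 + 625·97
1 = 625·3886 − 1923·1263
1 = −1923·16807 + 8317·3886
1 = 8317·20693 − 10240·16807
1 = −10240·37500 + 18557·20693
So 20693·18557 ≡ 1 (mod 37500), hence d = 18557.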